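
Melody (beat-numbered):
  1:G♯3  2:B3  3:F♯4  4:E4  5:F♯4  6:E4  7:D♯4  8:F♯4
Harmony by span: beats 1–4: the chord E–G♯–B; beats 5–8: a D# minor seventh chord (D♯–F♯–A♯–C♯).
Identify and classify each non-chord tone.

F♯4 (beat 3) — appoggiatura; E4 (beat 6) — passing tone.

The harmony at that moment is E major triad (E, G♯, B); F♯4 is not a chord tone.
It is approached by leap up from B3 and left by step down to E4.
Leap in, step out — an appoggiatura.
The harmony at that moment is D♯ minor seventh chord (D♯, F♯, A♯, C♯); E4 is not a chord tone.
It is approached by step down from F♯4 and left by step down to D♯4.
Step in, step out in the same direction — a passing tone.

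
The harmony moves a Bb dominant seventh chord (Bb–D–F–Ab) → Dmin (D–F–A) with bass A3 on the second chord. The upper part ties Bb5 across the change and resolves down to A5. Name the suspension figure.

At the second chord the bass is A3. The suspended Bb5 lies a ninth above the bass; after resolving down by step to A5, the interval above the bass becomes an octave.
Suspension figures are named by those two intervals: 9–8.

9–8 suspension.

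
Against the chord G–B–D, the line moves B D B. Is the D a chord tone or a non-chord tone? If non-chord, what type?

Chord tone (the fifth of G major triad).

G major triad contains G, B, D; D is the fifth, so it is a chord tone.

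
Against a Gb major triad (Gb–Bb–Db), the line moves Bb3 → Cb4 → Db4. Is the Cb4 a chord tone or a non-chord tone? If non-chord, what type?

The harmony at that moment is Gb major triad (Gb, Bb, Db); Cb4 is not a chord tone.
It is approached by step up from Bb3 and left by step up to Db4.
Step in, step out in the same direction — a passing tone.

Non-chord tone — a passing tone.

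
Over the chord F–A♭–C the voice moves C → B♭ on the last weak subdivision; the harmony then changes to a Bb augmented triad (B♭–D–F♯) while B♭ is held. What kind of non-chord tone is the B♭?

The harmony at that moment is F minor triad (F, A♭, C); B♭ is not a chord tone.
It is approached by step down from C and then sustained as the same pitch into the next harmony.
Arriving early and becoming a chord tone when the harmony changes — an anticipation.

B♭ is an anticipation.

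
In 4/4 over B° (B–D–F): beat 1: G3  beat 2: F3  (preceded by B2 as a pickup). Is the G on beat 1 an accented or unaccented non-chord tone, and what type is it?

Accented appoggiatura.

The harmony at that moment is B diminished triad (B, D, F); G3 is not a chord tone.
It is approached by leap up from B2 and left by step down to F3.
Leap in, step out — an appoggiatura.
It falls on the downbeat, so it is accented.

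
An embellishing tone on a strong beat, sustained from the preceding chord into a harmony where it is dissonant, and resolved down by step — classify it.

Approach: by preparation — the pitch is first a chord tone, then held (tied or repeated) while the harmony changes under it. Departure: down by step. Metric position: strong.
A prepared dissonance that resolves downward by step — a suspension. (The same figure resolving upward would be a retardation.)

Suspension.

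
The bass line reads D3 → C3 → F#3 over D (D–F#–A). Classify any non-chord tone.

The harmony at that moment is D major triad (D, F#, A); C3 is not a chord tone.
It is approached by step down from D3 and left by leap up to F#3.
Step in, leap out — an escape tone.

C3 is an escape tone.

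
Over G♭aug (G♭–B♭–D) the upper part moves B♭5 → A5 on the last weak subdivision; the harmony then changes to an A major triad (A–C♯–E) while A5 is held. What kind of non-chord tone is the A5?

The harmony at that moment is G♭ augmented triad (G♭, B♭, D); A5 is not a chord tone.
It is approached by step down from B♭5 and then sustained as the same pitch into the next harmony.
Arriving early and becoming a chord tone when the harmony changes — an anticipation.

A5 is an anticipation.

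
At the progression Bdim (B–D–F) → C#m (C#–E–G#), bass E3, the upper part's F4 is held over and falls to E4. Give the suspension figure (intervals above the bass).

9–8 suspension.

At the second chord the bass is E3. The suspended F4 lies a ninth above the bass; after resolving down by step to E4, the interval above the bass becomes an octave.
Suspension figures are named by those two intervals: 9–8.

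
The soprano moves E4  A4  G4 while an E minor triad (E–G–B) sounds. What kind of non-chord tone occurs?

The harmony at that moment is E minor triad (E, G, B); A4 is not a chord tone.
It is approached by leap up from E4 and left by step down to G4.
Leap in, step out — an appoggiatura.

A4 is an appoggiatura.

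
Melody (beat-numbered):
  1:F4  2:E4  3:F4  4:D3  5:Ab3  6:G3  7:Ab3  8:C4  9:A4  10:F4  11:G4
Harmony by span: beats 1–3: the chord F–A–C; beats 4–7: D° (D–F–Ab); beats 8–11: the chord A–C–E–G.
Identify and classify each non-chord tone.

The harmony at that moment is F major triad (F, A, C); E4 is not a chord tone.
It is approached by step down from F4 and left by step up to F4.
Step away and step back to the same note — a neighbor tone (lower neighbor).
The harmony at that moment is D diminished triad (D, F, Ab); G3 is not a chord tone.
It is approached by step down from Ab3 and left by step up to Ab3.
Step away and step back to the same note — a neighbor tone (lower neighbor).
The harmony at that moment is A minor seventh chord (A, C, E, G); F4 is not a chord tone.
It is approached by leap down from A4 and left by step up to G4.
Leap in, step out — an appoggiatura.

E4 (beat 2) — neighbor tone; G3 (beat 6) — neighbor tone; F4 (beat 10) — appoggiatura.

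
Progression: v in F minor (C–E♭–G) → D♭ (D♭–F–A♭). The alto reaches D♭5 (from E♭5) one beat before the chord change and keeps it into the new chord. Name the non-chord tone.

The harmony at that moment is C minor triad (C, E♭, G); D♭5 is not a chord tone.
It is approached by step down from E♭5 and then sustained as the same pitch into the next harmony.
Arriving early and becoming a chord tone when the harmony changes — an anticipation.

D♭5 is an anticipation.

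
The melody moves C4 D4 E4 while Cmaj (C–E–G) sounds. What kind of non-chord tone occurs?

D4 is a passing tone.

The harmony at that moment is C major triad (C, E, G); D4 is not a chord tone.
It is approached by step up from C4 and left by step up to E4.
Step in, step out in the same direction — a passing tone.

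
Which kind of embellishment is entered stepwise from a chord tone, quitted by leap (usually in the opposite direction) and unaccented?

Escape tone.

Approach: by step. Departure: by leap. Metric position: weak.
Step in, leap out, from a weak position — an escape tone (échappée). (It is the mirror image of the appoggiatura, which leaps in and steps out on a strong beat.)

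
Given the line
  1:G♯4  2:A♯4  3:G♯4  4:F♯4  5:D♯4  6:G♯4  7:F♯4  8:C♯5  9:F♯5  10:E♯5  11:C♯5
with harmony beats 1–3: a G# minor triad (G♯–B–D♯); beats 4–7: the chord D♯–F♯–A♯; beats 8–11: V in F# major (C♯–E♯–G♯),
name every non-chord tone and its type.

A♯4 (beat 2) — neighbor tone; G♯4 (beat 6) — appoggiatura; F♯5 (beat 9) — appoggiatura.

The harmony at that moment is G♯ minor triad (G♯, B, D♯); A♯4 is not a chord tone.
It is approached by step up from G♯4 and left by step down to G♯4.
Step away and step back to the same note — a neighbor tone (upper neighbor).
The harmony at that moment is D♯ minor triad (D♯, F♯, A♯); G♯4 is not a chord tone.
It is approached by leap up from D♯4 and left by step down to F♯4.
Leap in, step out — an appoggiatura.
The harmony at that moment is C♯ major triad (C♯, E♯, G♯); F♯5 is not a chord tone.
It is approached by leap up from C♯5 and left by step down to E♯5.
Leap in, step out — an appoggiatura.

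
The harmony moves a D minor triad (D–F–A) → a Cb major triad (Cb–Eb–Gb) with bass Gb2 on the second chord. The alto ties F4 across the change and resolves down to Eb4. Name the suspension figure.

7–6 suspension.

At the second chord the bass is Gb2. The suspended F4 lies a seventh above the bass; after resolving down by step to Eb4, the interval above the bass becomes a sixth.
Suspension figures are named by those two intervals: 7–6.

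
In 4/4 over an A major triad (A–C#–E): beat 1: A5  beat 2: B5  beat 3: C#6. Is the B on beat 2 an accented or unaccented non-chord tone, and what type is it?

The harmony at that moment is A major triad (A, C#, E); B5 is not a chord tone.
It is approached by step up from A5 and left by step up to C#6.
Step in, step out in the same direction — a passing tone.
It falls on a weak beat, so it is unaccented.

Unaccented passing tone.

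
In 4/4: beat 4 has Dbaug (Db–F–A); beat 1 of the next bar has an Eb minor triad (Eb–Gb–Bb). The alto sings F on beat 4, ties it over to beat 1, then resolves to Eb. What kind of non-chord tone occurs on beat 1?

The harmony at that moment is Eb minor triad (Eb, Gb, Bb); F is not a chord tone.
It is held over (the same pitch as the preceding F) and left by step down to Eb.
Held over from the previous chord and resolving down by step — a suspension.

Suspension.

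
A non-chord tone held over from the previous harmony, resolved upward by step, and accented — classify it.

Approach: by preparation — the pitch is first a chord tone, then held (tied or repeated) while the harmony changes under it. Departure: up by step. Metric position: strong.
A prepared dissonance that resolves upward by step — a retardation. (The same figure resolving downward would be a suspension.)

Retardation.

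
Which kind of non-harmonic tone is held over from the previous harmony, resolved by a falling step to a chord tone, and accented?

Suspension.

Approach: by preparation — the pitch is first a chord tone, then held (tied or repeated) while the harmony changes under it. Departure: down by step. Metric position: strong.
A prepared dissonance that resolves downward by step — a suspension. (The same figure resolving upward would be a retardation.)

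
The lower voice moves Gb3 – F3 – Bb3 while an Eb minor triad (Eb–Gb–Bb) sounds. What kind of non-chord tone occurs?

The harmony at that moment is Eb minor triad (Eb, Gb, Bb); F3 is not a chord tone.
It is approached by step down from Gb3 and left by leap up to Bb3.
Step in, leap out — an escape tone.

F3 is an escape tone.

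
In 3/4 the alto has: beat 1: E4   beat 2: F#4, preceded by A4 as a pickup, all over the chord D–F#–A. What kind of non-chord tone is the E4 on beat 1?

Appoggiatura.

The harmony at that moment is D major triad (D, F#, A); E4 is not a chord tone.
It is approached by leap down from A4 and left by step up to F#4.
Leap in, step out, metrically accented — an appoggiatura.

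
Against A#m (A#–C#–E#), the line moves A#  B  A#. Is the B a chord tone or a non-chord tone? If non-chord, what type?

The harmony at that moment is A# minor triad (A#, C#, E#); B is not a chord tone.
It is approached by step up from A# and left by step down to A#.
Step away and step back to the same note — a neighbor tone (upper neighbor).

Non-chord tone — a neighbor tone.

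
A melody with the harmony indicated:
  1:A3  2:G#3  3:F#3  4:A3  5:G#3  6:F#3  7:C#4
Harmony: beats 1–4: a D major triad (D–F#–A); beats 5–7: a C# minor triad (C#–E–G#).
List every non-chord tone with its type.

The harmony at that moment is D major triad (D, F#, A); G#3 is not a chord tone.
It is approached by step down from A3 and left by step down to F#3.
Step in, step out in the same direction — a passing tone.
The harmony at that moment is C# minor triad (C#, E, G#); F#3 is not a chord tone.
It is approached by step down from G#3 and left by leap up to C#4.
Step in, leap out — an escape tone.

G#3 (beat 2) — passing tone; F#3 (beat 6) — escape tone.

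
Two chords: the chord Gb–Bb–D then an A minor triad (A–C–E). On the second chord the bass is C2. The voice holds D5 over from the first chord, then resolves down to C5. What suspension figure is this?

At the second chord the bass is C2. The suspended D5 lies a ninth above the bass; after resolving down by step to C5, the interval above the bass becomes an octave.
Suspension figures are named by those two intervals: 9–8.

9–8 suspension.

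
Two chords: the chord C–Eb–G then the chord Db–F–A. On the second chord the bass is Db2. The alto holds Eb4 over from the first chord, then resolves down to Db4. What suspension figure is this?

At the second chord the bass is Db2. The suspended Eb4 lies a ninth above the bass; after resolving down by step to Db4, the interval above the bass becomes an octave.
Suspension figures are named by those two intervals: 9–8.

9–8 suspension.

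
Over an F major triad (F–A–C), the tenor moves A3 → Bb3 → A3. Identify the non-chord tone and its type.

The harmony at that moment is F major triad (F, A, C); Bb3 is not a chord tone.
It is approached by step up from A3 and left by step down to A3.
Step away and step back to the same note — a neighbor tone (upper neighbor).

Bb3 is a neighbor tone.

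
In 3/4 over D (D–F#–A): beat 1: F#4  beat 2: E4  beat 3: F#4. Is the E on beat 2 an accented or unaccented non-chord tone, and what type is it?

The harmony at that moment is D major triad (D, F#, A); E4 is not a chord tone.
It is approached by step down from F#4 and left by step up to F#4.
Step away and step back to the same note — a neighbor tone (lower neighbor).
It falls on a weak beat, so it is unaccented.

Unaccented neighbor tone.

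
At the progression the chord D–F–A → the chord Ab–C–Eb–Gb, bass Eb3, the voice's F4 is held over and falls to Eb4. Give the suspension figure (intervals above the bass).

At the second chord the bass is Eb3. The suspended F4 lies a ninth above the bass; after resolving down by step to Eb4, the interval above the bass becomes an octave.
Suspension figures are named by those two intervals: 9–8.

9–8 suspension.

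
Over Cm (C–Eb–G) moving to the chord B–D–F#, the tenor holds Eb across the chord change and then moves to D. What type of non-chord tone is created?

The harmony at that moment is B minor triad (B, D, F#); Eb is not a chord tone.
It is held over (the same pitch as the preceding Eb) and left by step down to D.
Held over from the previous chord and resolving down by step — a suspension.

Eb is a suspension.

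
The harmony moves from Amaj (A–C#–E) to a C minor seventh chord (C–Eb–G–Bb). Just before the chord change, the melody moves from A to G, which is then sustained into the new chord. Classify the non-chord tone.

G is an anticipation.

The harmony at that moment is A major triad (A, C#, E); G is not a chord tone.
It is approached by step down from A and then sustained as the same pitch into the next harmony.
Arriving early and becoming a chord tone when the harmony changes — an anticipation.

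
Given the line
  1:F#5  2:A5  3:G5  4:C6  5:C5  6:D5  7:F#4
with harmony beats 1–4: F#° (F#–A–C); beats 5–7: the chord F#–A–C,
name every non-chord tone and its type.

The harmony at that moment is F# diminished triad (F#, A, C); G5 is not a chord tone.
It is approached by step down from A5 and left by leap up to C6.
Step in, leap out — an escape tone.
The harmony at that moment is F# diminished triad (F#, A, C); D5 is not a chord tone.
It is approached by step up from C5 and left by leap down to F#4.
Step in, leap out — an escape tone.

G5 (beat 3) — escape tone; D5 (beat 6) — escape tone.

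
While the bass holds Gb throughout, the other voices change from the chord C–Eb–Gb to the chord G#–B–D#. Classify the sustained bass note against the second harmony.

Pedal tone (pedal point).

The harmony at that moment is G# minor triad (G#, B, D#); Gb is not a chord tone.
It is held over (the same pitch as the preceding Gb) and then sustained as the same pitch into the next harmony.
Sustained through a change of harmony — a pedal tone.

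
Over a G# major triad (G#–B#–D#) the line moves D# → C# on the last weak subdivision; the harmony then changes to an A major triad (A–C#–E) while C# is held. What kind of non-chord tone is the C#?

C# is an anticipation.

The harmony at that moment is G# major triad (G#, B#, D#); C# is not a chord tone.
It is approached by step down from D# and then sustained as the same pitch into the next harmony.
Arriving early and becoming a chord tone when the harmony changes — an anticipation.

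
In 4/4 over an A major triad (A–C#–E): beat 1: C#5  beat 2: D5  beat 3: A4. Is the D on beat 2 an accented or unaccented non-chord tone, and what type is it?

The harmony at that moment is A major triad (A, C#, E); D5 is not a chord tone.
It is approached by step up from C#5 and left by leap down to A4.
Step in, leap out — an escape tone.
It falls on a weak beat, so it is unaccented.

Unaccented escape tone.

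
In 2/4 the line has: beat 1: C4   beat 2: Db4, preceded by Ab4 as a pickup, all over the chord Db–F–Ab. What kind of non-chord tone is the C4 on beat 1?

Appoggiatura.

The harmony at that moment is Db major triad (Db, F, Ab); C4 is not a chord tone.
It is approached by leap down from Ab4 and left by step up to Db4.
Leap in, step out, metrically accented — an appoggiatura.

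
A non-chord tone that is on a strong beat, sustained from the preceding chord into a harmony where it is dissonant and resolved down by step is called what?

Suspension.

Approach: by preparation — the pitch is first a chord tone, then held (tied or repeated) while the harmony changes under it. Departure: down by step. Metric position: strong.
A prepared dissonance that resolves downward by step — a suspension. (The same figure resolving upward would be a retardation.)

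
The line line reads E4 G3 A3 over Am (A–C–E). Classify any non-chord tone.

The harmony at that moment is A minor triad (A, C, E); G3 is not a chord tone.
It is approached by leap down from E4 and left by step up to A3.
Leap in, step out — an appoggiatura.

G3 is an appoggiatura.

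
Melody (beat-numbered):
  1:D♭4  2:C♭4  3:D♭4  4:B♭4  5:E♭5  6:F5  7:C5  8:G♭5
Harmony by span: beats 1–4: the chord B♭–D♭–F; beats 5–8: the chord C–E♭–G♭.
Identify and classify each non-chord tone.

C♭4 (beat 2) — neighbor tone; F5 (beat 6) — escape tone.

The harmony at that moment is B♭ minor triad (B♭, D♭, F); C♭4 is not a chord tone.
It is approached by step down from D♭4 and left by step up to D♭4.
Step away and step back to the same note — a neighbor tone (lower neighbor).
The harmony at that moment is C diminished triad (C, E♭, G♭); F5 is not a chord tone.
It is approached by step up from E♭5 and left by leap down to C5.
Step in, leap out — an escape tone.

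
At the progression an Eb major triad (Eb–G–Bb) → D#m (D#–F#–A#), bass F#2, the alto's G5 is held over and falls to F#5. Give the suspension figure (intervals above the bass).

9–8 suspension.

At the second chord the bass is F#2. The suspended G5 lies a ninth above the bass; after resolving down by step to F#5, the interval above the bass becomes an octave.
Suspension figures are named by those two intervals: 9–8.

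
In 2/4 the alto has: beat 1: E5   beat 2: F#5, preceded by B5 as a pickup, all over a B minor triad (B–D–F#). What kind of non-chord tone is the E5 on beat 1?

Appoggiatura.

The harmony at that moment is B minor triad (B, D, F#); E5 is not a chord tone.
It is approached by leap down from B5 and left by step up to F#5.
Leap in, step out, metrically accented — an appoggiatura.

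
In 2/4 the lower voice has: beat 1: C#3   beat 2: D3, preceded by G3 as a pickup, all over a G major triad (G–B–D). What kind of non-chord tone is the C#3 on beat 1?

Appoggiatura.

The harmony at that moment is G major triad (G, B, D); C#3 is not a chord tone.
It is approached by leap down from G3 and left by step up to D3.
Leap in, step out, metrically accented — an appoggiatura.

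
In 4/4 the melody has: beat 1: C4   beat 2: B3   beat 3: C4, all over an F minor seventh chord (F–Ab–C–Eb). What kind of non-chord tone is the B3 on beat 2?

Lower neighbor tone.

The harmony at that moment is F minor seventh chord (F, Ab, C, Eb); B3 is not a chord tone.
It is approached by step down from C4 and left by step up to C4.
Step away and step back to the same note — a neighbor tone (lower neighbor).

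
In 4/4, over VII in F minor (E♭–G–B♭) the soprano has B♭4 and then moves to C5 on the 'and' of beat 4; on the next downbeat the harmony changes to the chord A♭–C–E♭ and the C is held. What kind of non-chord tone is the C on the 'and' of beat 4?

The harmony at that moment is E♭ major triad (E♭, G, B♭); C5 is not a chord tone.
It is approached by step up from B♭4 and then sustained as the same pitch into the next harmony.
Arriving early and becoming a chord tone when the harmony changes — an anticipation.

Anticipation.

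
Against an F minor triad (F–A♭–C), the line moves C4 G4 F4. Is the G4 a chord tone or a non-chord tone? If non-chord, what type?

Non-chord tone — an appoggiatura.

The harmony at that moment is F minor triad (F, A♭, C); G4 is not a chord tone.
It is approached by leap up from C4 and left by step down to F4.
Leap in, step out — an appoggiatura.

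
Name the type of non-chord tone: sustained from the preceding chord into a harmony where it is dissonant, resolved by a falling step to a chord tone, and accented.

Suspension.

Approach: by preparation — the pitch is first a chord tone, then held (tied or repeated) while the harmony changes under it. Departure: down by step. Metric position: strong.
A prepared dissonance that resolves downward by step — a suspension. (The same figure resolving upward would be a retardation.)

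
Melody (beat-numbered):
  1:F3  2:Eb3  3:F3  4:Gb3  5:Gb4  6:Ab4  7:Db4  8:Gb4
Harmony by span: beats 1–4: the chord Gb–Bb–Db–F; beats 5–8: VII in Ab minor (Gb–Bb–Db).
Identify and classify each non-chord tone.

The harmony at that moment is Gb major seventh chord (Gb, Bb, Db, F); Eb3 is not a chord tone.
It is approached by step down from F3 and left by step up to F3.
Step away and step back to the same note — a neighbor tone (lower neighbor).
The harmony at that moment is Gb major triad (Gb, Bb, Db); Ab4 is not a chord tone.
It is approached by step up from Gb4 and left by leap down to Db4.
Step in, leap out — an escape tone.

Eb3 (beat 2) — neighbor tone; Ab4 (beat 6) — escape tone.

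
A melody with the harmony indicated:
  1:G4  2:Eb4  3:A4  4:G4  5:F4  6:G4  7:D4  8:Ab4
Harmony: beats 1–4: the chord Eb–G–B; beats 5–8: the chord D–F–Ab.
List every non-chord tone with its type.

A4 (beat 3) — appoggiatura; G4 (beat 6) — escape tone.

The harmony at that moment is Eb augmented triad (Eb, G, B); A4 is not a chord tone.
It is approached by leap up from Eb4 and left by step down to G4.
Leap in, step out — an appoggiatura.
The harmony at that moment is D diminished triad (D, F, Ab); G4 is not a chord tone.
It is approached by step up from F4 and left by leap down to D4.
Step in, leap out — an escape tone.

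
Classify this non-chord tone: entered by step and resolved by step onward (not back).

Approach: by step. Departure: by step, continuing in the same direction.
Stepwise on both sides with no change of direction means the note fills in the space between two different chord tones — a passing tone. (Had it turned back to its starting note it would be a neighbor tone instead.)

Passing tone.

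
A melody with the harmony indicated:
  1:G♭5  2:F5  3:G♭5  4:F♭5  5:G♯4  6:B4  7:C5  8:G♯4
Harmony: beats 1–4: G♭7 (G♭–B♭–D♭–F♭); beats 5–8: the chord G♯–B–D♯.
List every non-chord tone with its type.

The harmony at that moment is G♭ dominant seventh chord (G♭, B♭, D♭, F♭); F5 is not a chord tone.
It is approached by step down from G♭5 and left by step up to G♭5.
Step away and step back to the same note — a neighbor tone (lower neighbor).
The harmony at that moment is G♯ minor triad (G♯, B, D♯); C5 is not a chord tone.
It is approached by step up from B4 and left by leap down to G♯4.
Step in, leap out — an escape tone.

F5 (beat 2) — neighbor tone; C5 (beat 7) — escape tone.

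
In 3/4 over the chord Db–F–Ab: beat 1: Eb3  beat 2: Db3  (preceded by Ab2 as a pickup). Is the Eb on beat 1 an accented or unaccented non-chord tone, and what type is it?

The harmony at that moment is Db major triad (Db, F, Ab); Eb3 is not a chord tone.
It is approached by leap up from Ab2 and left by step down to Db3.
Leap in, step out — an appoggiatura.
It falls on the downbeat, so it is accented.

Accented appoggiatura.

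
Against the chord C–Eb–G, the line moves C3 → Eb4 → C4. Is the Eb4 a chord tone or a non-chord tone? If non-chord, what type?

Chord tone (the third of C minor triad).

C minor triad contains C, Eb, G; Eb is the third, so it is a chord tone.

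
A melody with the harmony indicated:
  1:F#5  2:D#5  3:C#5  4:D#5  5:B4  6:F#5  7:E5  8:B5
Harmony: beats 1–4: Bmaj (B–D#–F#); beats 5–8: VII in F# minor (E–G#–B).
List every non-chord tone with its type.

C#5 (beat 3) — neighbor tone; F#5 (beat 6) — appoggiatura.

The harmony at that moment is B major triad (B, D#, F#); C#5 is not a chord tone.
It is approached by step down from D#5 and left by step up to D#5.
Step away and step back to the same note — a neighbor tone (lower neighbor).
The harmony at that moment is E major triad (E, G#, B); F#5 is not a chord tone.
It is approached by leap up from B4 and left by step down to E5.
Leap in, step out — an appoggiatura.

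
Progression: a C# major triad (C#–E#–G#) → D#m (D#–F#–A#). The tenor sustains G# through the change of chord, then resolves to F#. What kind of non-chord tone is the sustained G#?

G# is a suspension.

The harmony at that moment is D# minor triad (D#, F#, A#); G# is not a chord tone.
It is held over (the same pitch as the preceding G#) and left by step down to F#.
Held over from the previous chord and resolving down by step — a suspension.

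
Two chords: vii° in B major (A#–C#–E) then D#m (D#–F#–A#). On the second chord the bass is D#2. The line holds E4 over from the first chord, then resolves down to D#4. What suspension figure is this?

9–8 suspension.

At the second chord the bass is D#2. The suspended E4 lies a ninth above the bass; after resolving down by step to D#4, the interval above the bass becomes an octave.
Suspension figures are named by those two intervals: 9–8.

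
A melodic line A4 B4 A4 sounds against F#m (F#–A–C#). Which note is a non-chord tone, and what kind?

The harmony at that moment is F# minor triad (F#, A, C#); B4 is not a chord tone.
It is approached by step up from A4 and left by step down to A4.
Step away and step back to the same note — a neighbor tone (upper neighbor).

B4 is a neighbor tone.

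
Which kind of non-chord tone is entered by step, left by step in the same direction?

Approach: by step. Departure: by step, continuing in the same direction.
Stepwise on both sides with no change of direction means the note fills in the space between two different chord tones — a passing tone. (Had it turned back to its starting note it would be a neighbor tone instead.)

Passing tone.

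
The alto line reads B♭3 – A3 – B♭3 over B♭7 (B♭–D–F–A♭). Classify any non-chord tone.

A3 is a neighbor tone.

The harmony at that moment is B♭ dominant seventh chord (B♭, D, F, A♭); A3 is not a chord tone.
It is approached by step down from B♭3 and left by step up to B♭3.
Step away and step back to the same note — a neighbor tone (lower neighbor).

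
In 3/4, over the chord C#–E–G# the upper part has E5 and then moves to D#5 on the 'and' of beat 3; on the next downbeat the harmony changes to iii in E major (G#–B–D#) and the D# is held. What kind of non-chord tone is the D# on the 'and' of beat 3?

The harmony at that moment is C# minor triad (C#, E, G#); D#5 is not a chord tone.
It is approached by step down from E5 and then sustained as the same pitch into the next harmony.
Arriving early and becoming a chord tone when the harmony changes — an anticipation.

Anticipation.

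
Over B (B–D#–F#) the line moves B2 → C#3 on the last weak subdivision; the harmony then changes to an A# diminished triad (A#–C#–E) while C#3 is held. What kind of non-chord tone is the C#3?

The harmony at that moment is B major triad (B, D#, F#); C#3 is not a chord tone.
It is approached by step up from B2 and then sustained as the same pitch into the next harmony.
Arriving early and becoming a chord tone when the harmony changes — an anticipation.

C#3 is an anticipation.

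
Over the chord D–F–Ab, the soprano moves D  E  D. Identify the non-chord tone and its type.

E is a neighbor tone.

The harmony at that moment is D diminished triad (D, F, Ab); E is not a chord tone.
It is approached by step up from D and left by step down to D.
Step away and step back to the same note — a neighbor tone (upper neighbor).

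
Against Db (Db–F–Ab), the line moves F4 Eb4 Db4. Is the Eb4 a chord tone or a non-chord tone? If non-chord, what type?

Non-chord tone — a passing tone.

The harmony at that moment is Db major triad (Db, F, Ab); Eb4 is not a chord tone.
It is approached by step down from F4 and left by step down to Db4.
Step in, step out in the same direction — a passing tone.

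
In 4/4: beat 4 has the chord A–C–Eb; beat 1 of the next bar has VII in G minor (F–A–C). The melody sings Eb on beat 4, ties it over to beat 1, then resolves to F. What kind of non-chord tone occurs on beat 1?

Retardation.

The harmony at that moment is F major triad (F, A, C); Eb is not a chord tone.
It is held over (the same pitch as the preceding Eb) and left by step up to F.
Held over from the previous chord and resolving up by step — a retardation.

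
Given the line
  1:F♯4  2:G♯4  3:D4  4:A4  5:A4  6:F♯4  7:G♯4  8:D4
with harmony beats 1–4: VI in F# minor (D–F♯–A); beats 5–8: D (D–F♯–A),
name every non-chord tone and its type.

The harmony at that moment is D major triad (D, F♯, A); G♯4 is not a chord tone.
It is approached by step up from F♯4 and left by leap down to D4.
Step in, leap out — an escape tone.
The harmony at that moment is D major triad (D, F♯, A); G♯4 is not a chord tone.
It is approached by step up from F♯4 and left by leap down to D4.
Step in, leap out — an escape tone.

G♯4 (beat 2) — escape tone; G♯4 (beat 7) — escape tone.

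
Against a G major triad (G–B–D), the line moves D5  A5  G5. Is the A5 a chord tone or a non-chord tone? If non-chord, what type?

Non-chord tone — an appoggiatura.

The harmony at that moment is G major triad (G, B, D); A5 is not a chord tone.
It is approached by leap up from D5 and left by step down to G5.
Leap in, step out — an appoggiatura.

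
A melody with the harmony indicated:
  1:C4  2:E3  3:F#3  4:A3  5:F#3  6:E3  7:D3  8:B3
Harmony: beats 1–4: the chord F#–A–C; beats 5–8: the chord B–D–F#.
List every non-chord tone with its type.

The harmony at that moment is F# diminished triad (F#, A, C); E3 is not a chord tone.
It is approached by leap down from C4 and left by step up to F#3.
Leap in, step out — an appoggiatura.
The harmony at that moment is B minor triad (B, D, F#); E3 is not a chord tone.
It is approached by step down from F#3 and left by step down to D3.
Step in, step out in the same direction — a passing tone.

E3 (beat 2) — appoggiatura; E3 (beat 6) — passing tone.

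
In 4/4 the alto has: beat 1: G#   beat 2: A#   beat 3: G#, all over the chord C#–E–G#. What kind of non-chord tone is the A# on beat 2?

The harmony at that moment is C# minor triad (C#, E, G#); A# is not a chord tone.
It is approached by step up from G# and left by step down to G#.
Step away and step back to the same note — a neighbor tone (upper neighbor).

Upper neighbor tone.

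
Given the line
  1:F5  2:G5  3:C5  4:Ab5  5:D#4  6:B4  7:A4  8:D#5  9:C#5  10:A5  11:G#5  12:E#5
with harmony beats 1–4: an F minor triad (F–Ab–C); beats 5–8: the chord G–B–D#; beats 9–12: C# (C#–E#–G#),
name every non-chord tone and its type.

G5 (beat 2) — escape tone; A4 (beat 7) — escape tone; A5 (beat 10) — appoggiatura.

The harmony at that moment is F minor triad (F, Ab, C); G5 is not a chord tone.
It is approached by step up from F5 and left by leap down to C5.
Step in, leap out — an escape tone.
The harmony at that moment is G augmented triad (G, B, D#); A4 is not a chord tone.
It is approached by step down from B4 and left by leap up to D#5.
Step in, leap out — an escape tone.
The harmony at that moment is C# major triad (C#, E#, G#); A5 is not a chord tone.
It is approached by leap up from C#5 and left by step down to G#5.
Leap in, step out — an appoggiatura.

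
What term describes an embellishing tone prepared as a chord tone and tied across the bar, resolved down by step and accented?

Approach: by preparation — the pitch is first a chord tone, then held (tied or repeated) while the harmony changes under it. Departure: down by step. Metric position: strong.
A prepared dissonance that resolves downward by step — a suspension. (The same figure resolving upward would be a retardation.)

Suspension.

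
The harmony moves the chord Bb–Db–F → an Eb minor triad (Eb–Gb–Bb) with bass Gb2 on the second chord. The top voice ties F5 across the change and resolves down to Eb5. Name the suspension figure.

7–6 suspension.

At the second chord the bass is Gb2. The suspended F5 lies a seventh above the bass; after resolving down by step to Eb5, the interval above the bass becomes a sixth.
Suspension figures are named by those two intervals: 7–6.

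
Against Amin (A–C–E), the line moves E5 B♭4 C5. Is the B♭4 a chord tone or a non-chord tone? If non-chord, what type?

Non-chord tone — an appoggiatura.

The harmony at that moment is A minor triad (A, C, E); B♭4 is not a chord tone.
It is approached by leap down from E5 and left by step up to C5.
Leap in, step out — an appoggiatura.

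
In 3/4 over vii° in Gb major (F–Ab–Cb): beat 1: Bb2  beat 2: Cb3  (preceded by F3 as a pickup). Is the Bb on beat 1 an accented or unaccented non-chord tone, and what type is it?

The harmony at that moment is F diminished triad (F, Ab, Cb); Bb2 is not a chord tone.
It is approached by leap down from F3 and left by step up to Cb3.
Leap in, step out — an appoggiatura.
It falls on the downbeat, so it is accented.

Accented appoggiatura.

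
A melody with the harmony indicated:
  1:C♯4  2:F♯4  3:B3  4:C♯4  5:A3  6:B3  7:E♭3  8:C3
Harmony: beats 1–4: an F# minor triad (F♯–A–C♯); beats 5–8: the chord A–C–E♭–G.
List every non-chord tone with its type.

The harmony at that moment is F♯ minor triad (F♯, A, C♯); B3 is not a chord tone.
It is approached by leap down from F♯4 and left by step up to C♯4.
Leap in, step out — an appoggiatura.
The harmony at that moment is A half-diminished seventh chord (A, C, E♭, G); B3 is not a chord tone.
It is approached by step up from A3 and left by leap down to E♭3.
Step in, leap out — an escape tone.

B3 (beat 3) — appoggiatura; B3 (beat 6) — escape tone.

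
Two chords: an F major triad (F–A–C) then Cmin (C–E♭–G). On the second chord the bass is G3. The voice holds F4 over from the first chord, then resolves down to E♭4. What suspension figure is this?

At the second chord the bass is G3. The suspended F4 lies a seventh above the bass; after resolving down by step to E♭4, the interval above the bass becomes a sixth.
Suspension figures are named by those two intervals: 7–6.

7–6 suspension.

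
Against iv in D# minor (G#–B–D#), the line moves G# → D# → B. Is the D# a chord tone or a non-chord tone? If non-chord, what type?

Chord tone (the fifth of G# minor triad).

G# minor triad contains G#, B, D#; D# is the fifth, so it is a chord tone.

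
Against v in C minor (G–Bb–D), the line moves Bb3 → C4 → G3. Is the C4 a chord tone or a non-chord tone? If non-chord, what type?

Non-chord tone — an escape tone.

The harmony at that moment is G minor triad (G, Bb, D); C4 is not a chord tone.
It is approached by step up from Bb3 and left by leap down to G3.
Step in, leap out — an escape tone.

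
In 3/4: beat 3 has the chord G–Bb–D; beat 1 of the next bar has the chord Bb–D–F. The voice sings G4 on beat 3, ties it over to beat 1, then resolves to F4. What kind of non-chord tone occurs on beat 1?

Suspension.

The harmony at that moment is Bb major triad (Bb, D, F); G4 is not a chord tone.
It is held over (the same pitch as the preceding G4) and left by step down to F4.
Held over from the previous chord and resolving down by step — a suspension.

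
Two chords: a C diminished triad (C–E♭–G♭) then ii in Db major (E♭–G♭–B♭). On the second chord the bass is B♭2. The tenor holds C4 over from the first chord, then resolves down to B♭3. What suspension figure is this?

9–8 suspension.

At the second chord the bass is B♭2. The suspended C4 lies a ninth above the bass; after resolving down by step to B♭3, the interval above the bass becomes an octave.
Suspension figures are named by those two intervals: 9–8.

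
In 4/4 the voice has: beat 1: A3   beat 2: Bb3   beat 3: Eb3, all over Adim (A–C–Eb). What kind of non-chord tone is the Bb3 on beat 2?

The harmony at that moment is A diminished triad (A, C, Eb); Bb3 is not a chord tone.
It is approached by step up from A3 and left by leap down to Eb3.
Step in, leap out, on a weak beat — an escape tone.

Escape tone.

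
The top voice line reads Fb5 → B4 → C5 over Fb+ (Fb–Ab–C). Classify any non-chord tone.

B4 is an appoggiatura.

The harmony at that moment is Fb augmented triad (Fb, Ab, C); B4 is not a chord tone.
It is approached by leap down from Fb5 and left by step up to C5.
Leap in, step out — an appoggiatura.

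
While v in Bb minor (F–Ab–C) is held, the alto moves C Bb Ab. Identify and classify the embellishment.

The harmony at that moment is F minor triad (F, Ab, C); Bb is not a chord tone.
It is approached by step down from C and left by step down to Ab.
Step in, step out in the same direction — a passing tone.

Bb is a passing tone.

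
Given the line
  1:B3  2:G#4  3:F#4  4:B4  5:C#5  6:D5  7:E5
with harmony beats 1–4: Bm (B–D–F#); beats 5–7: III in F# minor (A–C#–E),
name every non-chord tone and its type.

G#4 (beat 2) — appoggiatura; D5 (beat 6) — passing tone.

The harmony at that moment is B minor triad (B, D, F#); G#4 is not a chord tone.
It is approached by leap up from B3 and left by step down to F#4.
Leap in, step out — an appoggiatura.
The harmony at that moment is A major triad (A, C#, E); D5 is not a chord tone.
It is approached by step up from C#5 and left by step up to E5.
Step in, step out in the same direction — a passing tone.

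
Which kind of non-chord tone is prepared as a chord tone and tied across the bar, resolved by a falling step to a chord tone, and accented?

Suspension.

Approach: by preparation — the pitch is first a chord tone, then held (tied or repeated) while the harmony changes under it. Departure: down by step. Metric position: strong.
A prepared dissonance that resolves downward by step — a suspension. (The same figure resolving upward would be a retardation.)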